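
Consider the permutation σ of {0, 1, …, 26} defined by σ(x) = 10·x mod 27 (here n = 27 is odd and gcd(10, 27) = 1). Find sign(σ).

Orbit of 1 under x↦10x: [1, 10, 19]… (length divides ord_27(10)).
Cycle type of π: 3×6 + 1×9; total 15 cycles.
Σ(ℓ_i−1) = 27−15 = 12; sign = (−1)^12 = +1.

+1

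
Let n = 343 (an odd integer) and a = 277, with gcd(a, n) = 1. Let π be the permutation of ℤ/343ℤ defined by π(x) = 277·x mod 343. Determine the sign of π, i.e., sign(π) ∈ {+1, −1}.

+1

Trace 186: π^k(186) = [186, 72, 50, 130, 338, 330, 172] for k=0..6.
Cycle lengths of π_277 on ℤ/343ℤ: [147, 147, 21, 21, 3, 3, 1]; 7 cycles in total.
Σ(ℓ_i−1) = 343−7 = 336; sign = (−1)^336 = +1.
Zolotarev: (277|343) = +1, matching the cycle-count sign.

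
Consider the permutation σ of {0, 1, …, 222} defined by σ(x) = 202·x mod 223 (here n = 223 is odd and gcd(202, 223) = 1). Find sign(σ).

Orbit of 28 under x↦202x: [28, 81, 83, 41, 31, 18, 68]… (length divides ord_223(202)).
Decompose π into cycles: lengths [111, 111, 1] (3 cycles, including the fixed point 0).
sign(π) = (−1)^{n − #cycles} = (−1)^{223−3} = (−1)^220 = +1.
Check: (202/223) = +1 by Zolotarev.

+1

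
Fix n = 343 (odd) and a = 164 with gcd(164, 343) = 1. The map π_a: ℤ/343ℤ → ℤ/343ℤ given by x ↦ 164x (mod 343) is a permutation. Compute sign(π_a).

-1

Trace 249: π^k(249) = [249, 19, 29, 297, 2, 328, 284] for k=0..6.
4 cycles of lengths [294, 42, 6, 1].
n − c = 343 − 4 = 339; sign = (−1)^339 = -1.
Via Zolotarev, sign(π_{164}) = (164|343) = -1.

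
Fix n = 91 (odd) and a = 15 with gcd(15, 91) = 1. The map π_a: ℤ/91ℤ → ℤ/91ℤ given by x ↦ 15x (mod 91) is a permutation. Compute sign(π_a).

Trace 71: π^k(71) = [71, 64, 50, 22, 57, 36, 85] for k=0..6.
Cycle lengths of π_15 on ℤ/91ℤ: [12, 12, 12, 12, 12, 12, 12, 1, 1, 1, 1, 1, 1, 1]; 14 cycles in total.
91 − 14 = 77 transpositions; sign(π) = (−1)^77 = -1.
Check: (15/91) = -1 by Zolotarev.

-1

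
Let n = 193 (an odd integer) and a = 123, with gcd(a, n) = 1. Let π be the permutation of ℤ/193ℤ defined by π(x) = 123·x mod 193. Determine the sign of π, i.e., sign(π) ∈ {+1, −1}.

Orbit of 125 under x↦123x: [125, 128, 111, 143, 26, 110, 20]… (length divides ord_193(123)).
π_123 has 2 disjoint cycles with lengths [192, 1] on {0,…,192}.
sign(π) = (−1)^{n − #cycles} = (−1)^{193−2} = (−1)^191 = -1.
Zolotarev: (123|193) = -1, matching the cycle-count sign.

-1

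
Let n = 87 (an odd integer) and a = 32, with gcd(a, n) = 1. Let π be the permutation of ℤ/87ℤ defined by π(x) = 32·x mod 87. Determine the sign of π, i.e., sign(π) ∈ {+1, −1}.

+1

Start at x=26: 26 → 49 → 2 → 64 → 47 → 25 → 17 → … (one orbit).
Decompose π into cycles: lengths [28, 28, 28, 2, 1] (5 cycles, including the fixed point 0).
n − c = 87 − 5 = 82; sign = (−1)^82 = +1.
(32|87)_J = +1 (Zolotarev's lemma cross-check).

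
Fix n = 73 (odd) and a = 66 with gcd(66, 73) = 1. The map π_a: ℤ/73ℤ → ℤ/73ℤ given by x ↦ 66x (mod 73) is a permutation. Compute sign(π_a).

Trace 49: π^k(49) = [49, 22, 65, 56, 46, 43, 64] for k=0..6.
Cycle lengths of π_66 on ℤ/73ℤ: [24, 24, 24, 1]; 4 cycles in total.
n − c = 73 − 4 = 69; sign = (−1)^69 = -1.
Via Zolotarev, sign(π_{66}) = (66|73) = -1.

-1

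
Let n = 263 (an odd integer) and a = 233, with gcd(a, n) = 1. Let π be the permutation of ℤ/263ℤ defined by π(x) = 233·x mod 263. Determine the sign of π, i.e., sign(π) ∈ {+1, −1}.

+1

Orbit of 166 under x↦233x: [166, 17, 16, 46, 198, 109, 149]… (length divides ord_263(233)).
Decompose π into cycles: lengths [131, 131, 1] (3 cycles, including the fixed point 0).
Σ(ℓ_i−1) = 263−3 = 260; sign = (−1)^260 = +1.
Zolotarev: (233|263) = +1, matching the cycle-count sign.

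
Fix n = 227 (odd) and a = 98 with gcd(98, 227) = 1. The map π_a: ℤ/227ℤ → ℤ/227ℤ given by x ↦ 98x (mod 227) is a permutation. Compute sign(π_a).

Trace 87: π^k(87) = [87, 127, 188, 37, 221, 93, 34] for k=0..6.
Decompose π into cycles: lengths [226, 1] (2 cycles, including the fixed point 0).
227 − 2 = 225 transpositions; sign(π) = (−1)^225 = -1.

-1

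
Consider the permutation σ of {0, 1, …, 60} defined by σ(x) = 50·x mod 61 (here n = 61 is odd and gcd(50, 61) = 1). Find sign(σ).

-1

Start at x=60: 60 → 11 → 1 → 50 → 60 (one orbit).
Cycle type of π: 4×15 + 1; total 16 cycles.
With 16 cycles on 61 points, sign = (−1)^{61−16} = -1.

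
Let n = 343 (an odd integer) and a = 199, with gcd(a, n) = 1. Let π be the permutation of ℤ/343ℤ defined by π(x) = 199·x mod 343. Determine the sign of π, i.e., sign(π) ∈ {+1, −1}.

Trace 52: π^k(52) = [52, 58, 223, 130, 145, 43, 325] for k=0..6.
Decompose π into cycles: lengths [294, 42, 6, 1] (4 cycles, including the fixed point 0).
343 − 4 = 339 transpositions; sign(π) = (−1)^339 = -1.
Via Zolotarev, sign(π_{199}) = (199|343) = -1.

-1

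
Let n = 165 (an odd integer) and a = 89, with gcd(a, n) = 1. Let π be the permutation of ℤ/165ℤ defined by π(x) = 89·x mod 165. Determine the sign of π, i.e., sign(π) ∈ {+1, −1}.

-1

Start at x=89: 89 → 1 → 89 (one orbit).
Cycle lengths of π_89 on ℤ/165ℤ: [2, 2, 2, 2, 2, 2, 2, 2, 2, 2, 2, 2, 2, 2, 2, 2, 2, 2, 2, 2, 2, 2, 2, 2, 2, 2, 2, 2, 2, 2, 2, 2, 2, 2, 2, 2, 2, 2, 2, 2, 2, 2, 2, 2, 2, 2, 2, 2, 2, 2, 2, 2, 2, 2, 2, 2, 2, 2, 2, 2, 2, 2, 2, 2, 2, 2, 2, 2, 2, 2, 2, 2, 2, 2, 2, 2, 2, 1, 1, 1, 1, 1, 1, 1, 1, 1, 1, 1]; 88 cycles in total.
Σ(ℓ_i−1) = 165−88 = 77; sign = (−1)^77 = -1.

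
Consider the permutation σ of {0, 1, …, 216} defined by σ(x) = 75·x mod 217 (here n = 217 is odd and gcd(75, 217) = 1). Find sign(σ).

+1

Trace 192: π^k(192) = [192, 78, 208, 193, 153, 191, 3] for k=0..6.
9 cycles of lengths [30, 30, 30, 30, 30, 30, 30, 6, 1].
n − c = 217 − 9 = 208; sign = (−1)^208 = +1.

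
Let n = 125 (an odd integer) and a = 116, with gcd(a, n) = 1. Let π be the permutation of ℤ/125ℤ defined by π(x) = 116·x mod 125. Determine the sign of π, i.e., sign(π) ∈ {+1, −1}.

+1

Trace 121: π^k(121) = [121, 36, 51, 41, 6, 71, 111] for k=0..6.
Cycle lengths of π_116 on ℤ/125ℤ: [25, 25, 25, 25, 5, 5, 5, 5, 1, 1, 1, 1, 1]; 13 cycles in total.
n − c = 125 − 13 = 112; sign = (−1)^112 = +1.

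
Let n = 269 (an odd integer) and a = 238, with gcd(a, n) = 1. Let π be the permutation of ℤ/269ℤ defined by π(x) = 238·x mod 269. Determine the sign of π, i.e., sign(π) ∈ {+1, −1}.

-1

Start at x=17: 17 → 11 → 197 → 80 → 210 → 215 → 60 → … (one orbit).
Decompose π into cycles: lengths [268, 1] (2 cycles, including the fixed point 0).
Σ(ℓ_i−1) = 269−2 = 267; sign = (−1)^267 = -1.
Zolotarev: (238|269) = -1, matching the cycle-count sign.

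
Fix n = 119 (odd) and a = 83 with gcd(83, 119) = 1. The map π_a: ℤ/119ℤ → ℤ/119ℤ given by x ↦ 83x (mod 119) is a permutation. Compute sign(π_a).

Start at x=111: 111 → 50 → 104 → 64 → 76 → 1 → 83 → … (one orbit).
Cycle type of π: 8×14 + 2×3 + 1; total 18 cycles.
119 − 18 = 101 transpositions; sign(π) = (−1)^101 = -1.
Zolotarev: (83|119) = -1, matching the cycle-count sign.

-1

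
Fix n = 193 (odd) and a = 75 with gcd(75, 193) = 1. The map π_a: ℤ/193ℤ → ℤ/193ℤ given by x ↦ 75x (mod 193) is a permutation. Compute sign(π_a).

+1

Trace 50: π^k(50) = [50, 83, 49, 8, 21, 31, 9] for k=0..6.
3 cycles of lengths [96, 96, 1].
sign(π) = (−1)^{n − #cycles} = (−1)^{193−3} = (−1)^190 = +1.
(75|193)_J = +1 (Zolotarev's lemma cross-check).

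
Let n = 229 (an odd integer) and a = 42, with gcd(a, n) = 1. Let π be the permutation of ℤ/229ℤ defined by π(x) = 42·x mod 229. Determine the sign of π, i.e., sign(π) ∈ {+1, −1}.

Start at x=27: 27 → 218 → 225 → 61 → 43 → 203 → 53 → … (one orbit).
The orbit structure of x ↦ 42x mod 229: 13 orbits of sizes [19, 19, 19, 19, 19, 19, 19, 19, 19, 19, 19, 19, 1].
Σ(ℓ_i−1) = 229−13 = 216; sign = (−1)^216 = +1.

+1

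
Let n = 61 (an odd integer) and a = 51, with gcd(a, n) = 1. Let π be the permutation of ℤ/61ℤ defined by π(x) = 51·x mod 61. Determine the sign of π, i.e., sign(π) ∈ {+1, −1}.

Orbit of 51 under x↦51x: [51, 39, 37, 57, 40, 27, 35]… (length divides ord_61(51)).
The orbit structure of x ↦ 51x mod 61: 2 orbits of sizes [60, 1].
Σ(ℓ_i−1) = 61−2 = 59; sign = (−1)^59 = -1.
The Jacobi symbol (51|61) = -1 (Zolotarev) agrees.

-1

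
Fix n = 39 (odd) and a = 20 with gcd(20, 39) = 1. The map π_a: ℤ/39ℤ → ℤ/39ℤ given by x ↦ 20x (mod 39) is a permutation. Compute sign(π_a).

+1

Start at x=2: 2 → 1 → 20 → 10 → 5 → 22 → 11 → … (one orbit).
Decompose π into cycles: lengths [12, 12, 12, 2, 1] (5 cycles, including the fixed point 0).
With 5 cycles on 39 points, sign = (−1)^{39−5} = +1.
Zolotarev: (20|39) = +1, matching the cycle-count sign.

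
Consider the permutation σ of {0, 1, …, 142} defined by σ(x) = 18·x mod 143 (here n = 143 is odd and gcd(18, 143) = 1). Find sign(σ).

Orbit of 138 under x↦18x: [138, 53, 96, 12, 73, 27, 57]… (length divides ord_143(18)).
π_18 has 11 disjoint cycles with lengths [20, 20, 20, 20, 20, 20, 10, 4, 4, 4, 1] on {0,…,142}.
11 cycles on 143: each ℓ→(−1)^(ℓ−1), product (−1)^132 = +1.

+1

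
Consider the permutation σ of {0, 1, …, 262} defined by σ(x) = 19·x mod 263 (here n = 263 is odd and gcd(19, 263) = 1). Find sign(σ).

-1

Trace 167: π^k(167) = [167, 17, 60, 88, 94, 208, 7] for k=0..6.
Cycle lengths of π_19 on ℤ/263ℤ: [262, 1]; 2 cycles in total.
263 − 2 = 261 transpositions; sign(π) = (−1)^261 = -1.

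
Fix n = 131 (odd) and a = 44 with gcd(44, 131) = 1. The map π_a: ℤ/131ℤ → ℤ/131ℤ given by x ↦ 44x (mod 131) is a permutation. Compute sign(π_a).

Orbit of 11 under x↦44x: [11, 91, 74, 112, 81, 27, 9]… (length divides ord_131(44)).
Cycle type of π: 65×2 + 1; total 3 cycles.
With 3 cycles on 131 points, sign = (−1)^{131−3} = +1.

+1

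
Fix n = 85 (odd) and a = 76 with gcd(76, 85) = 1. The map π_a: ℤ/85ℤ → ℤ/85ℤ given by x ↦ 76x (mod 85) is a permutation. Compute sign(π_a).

+1

Trace 81: π^k(81) = [81, 36, 16, 26, 21, 66, 1] for k=0..6.
The orbit structure of x ↦ 76x mod 85: 15 orbits of sizes [8, 8, 8, 8, 8, 8, 8, 8, 8, 8, 1, 1, 1, 1, 1].
Σ(ℓ_i−1) = 85−15 = 70; sign = (−1)^70 = +1.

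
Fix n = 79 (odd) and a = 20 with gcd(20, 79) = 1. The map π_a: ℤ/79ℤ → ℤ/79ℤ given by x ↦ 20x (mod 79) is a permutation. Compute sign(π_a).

Start at x=51: 51 → 72 → 18 → 44 → 11 → 62 → 55 → … (one orbit).
The orbit structure of x ↦ 20x mod 79: 3 orbits of sizes [39, 39, 1].
Σ(ℓ_i−1) = 79−3 = 76; sign = (−1)^76 = +1.
The Jacobi symbol (20|79) = +1 (Zolotarev) agrees.

+1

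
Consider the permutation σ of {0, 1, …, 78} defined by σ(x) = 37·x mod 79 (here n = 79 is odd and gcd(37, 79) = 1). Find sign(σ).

Start at x=50: 50 → 33 → 36 → 68 → 67 → 30 → 4 → … (one orbit).
Cycle type of π: 78 + 1; total 2 cycles.
With 2 cycles on 79 points, sign = (−1)^{79−2} = -1.

-1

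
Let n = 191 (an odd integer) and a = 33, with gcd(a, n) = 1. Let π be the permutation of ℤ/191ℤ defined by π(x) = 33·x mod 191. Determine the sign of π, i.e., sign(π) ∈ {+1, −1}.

Trace 110: π^k(110) = [110, 1, 33, 134, 29, 2, 66] for k=0..6.
π_33 has 2 disjoint cycles with lengths [190, 1] on {0,…,190}.
2 cycles on 191: each ℓ→(−1)^(ℓ−1), product (−1)^189 = -1.
Via Zolotarev, sign(π_{33}) = (33|191) = -1.

-1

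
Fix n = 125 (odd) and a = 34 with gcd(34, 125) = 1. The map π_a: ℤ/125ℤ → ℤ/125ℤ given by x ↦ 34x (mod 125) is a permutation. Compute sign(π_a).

Orbit of 101 under x↦34x: [101, 59, 6, 79, 61, 74, 16]… (length divides ord_125(34)).
π_34 has 7 disjoint cycles with lengths [50, 50, 10, 10, 2, 2, 1] on {0,…,124}.
sign(π) = (−1)^{n − #cycles} = (−1)^{125−7} = (−1)^118 = +1.
The Jacobi symbol (34|125) = +1 (Zolotarev) agrees.

+1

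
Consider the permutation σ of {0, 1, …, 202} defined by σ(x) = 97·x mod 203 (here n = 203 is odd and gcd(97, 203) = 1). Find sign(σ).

Start at x=76: 76 → 64 → 118 → 78 → 55 → 57 → 48 → … (one orbit).
Decompose π into cycles: lengths [28, 28, 28, 28, 28, 28, 28, 2, 2, 2, 1] (11 cycles, including the fixed point 0).
n − c = 203 − 11 = 192; sign = (−1)^192 = +1.
(97|203)_J = +1 (Zolotarev's lemma cross-check).

+1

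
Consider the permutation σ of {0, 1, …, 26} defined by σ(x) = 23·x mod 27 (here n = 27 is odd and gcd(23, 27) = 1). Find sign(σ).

-1

Orbit of 17 under x↦23x: [17, 13, 2, 19, 5, 7, 26]… (length divides ord_27(23)).
The orbit structure of x ↦ 23x mod 27: 4 orbits of sizes [18, 6, 2, 1].
Σ(ℓ_i−1) = 27−4 = 23; sign = (−1)^23 = -1.
Check: (23/27) = -1 by Zolotarev.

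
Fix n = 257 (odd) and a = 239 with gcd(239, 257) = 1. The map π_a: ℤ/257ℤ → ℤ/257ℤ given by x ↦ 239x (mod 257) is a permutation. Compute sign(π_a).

+1

Orbit of 111 under x↦239x: [111, 58, 241, 31, 213, 21, 136]… (length divides ord_257(239)).
Decompose π into cycles: lengths [128, 128, 1] (3 cycles, including the fixed point 0).
3 cycles on 257: each ℓ→(−1)^(ℓ−1), product (−1)^254 = +1.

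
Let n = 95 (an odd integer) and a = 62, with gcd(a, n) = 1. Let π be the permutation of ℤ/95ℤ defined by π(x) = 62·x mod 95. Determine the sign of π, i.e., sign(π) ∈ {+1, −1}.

Trace 42: π^k(42) = [42, 39, 43, 6, 87, 74, 28] for k=0..6.
6 cycles of lengths [36, 36, 9, 9, 4, 1].
sign(π) = (−1)^{n − #cycles} = (−1)^{95−6} = (−1)^89 = -1.

-1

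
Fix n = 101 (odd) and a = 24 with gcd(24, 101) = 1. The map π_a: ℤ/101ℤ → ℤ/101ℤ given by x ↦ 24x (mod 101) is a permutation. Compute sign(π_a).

+1

Start at x=92: 92 → 87 → 68 → 16 → 81 → 25 → 95 → … (one orbit).
Decompose π into cycles: lengths [25, 25, 25, 25, 1] (5 cycles, including the fixed point 0).
n − c = 101 − 5 = 96; sign = (−1)^96 = +1.
Zolotarev: (24|101) = +1, matching the cycle-count sign.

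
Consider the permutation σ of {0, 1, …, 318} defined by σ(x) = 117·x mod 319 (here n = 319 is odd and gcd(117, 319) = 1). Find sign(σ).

Orbit of 59 under x↦117x: [59, 204, 262, 30, 1, 117, 291]… (length divides ord_319(117)).
π_117 has 58 disjoint cycles with lengths [10, 10, 10, 10, 10, 10, 10, 10, 10, 10, 10, 10, 10, 10, 10, 10, 10, 10, 10, 10, 10, 10, 10, 10, 10, 10, 10, 10, 10, 1, 1, 1, 1, 1, 1, 1, 1, 1, 1, 1, 1, 1, 1, 1, 1, 1, 1, 1, 1, 1, 1, 1, 1, 1, 1, 1, 1, 1] on {0,…,318}.
319 − 58 = 261 transpositions; sign(π) = (−1)^261 = -1.
Zolotarev: (117|319) = -1, matching the cycle-count sign.

-1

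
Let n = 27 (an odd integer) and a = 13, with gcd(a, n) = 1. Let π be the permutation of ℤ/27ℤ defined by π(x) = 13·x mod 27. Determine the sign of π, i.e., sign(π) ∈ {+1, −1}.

Trace 7: π^k(7) = [7, 10, 22, 16, 19, 4, 25] for k=0..6.
Cycle type of π: 9×2 + 3×2 + 1×3; total 7 cycles.
7 cycles on 27: each ℓ→(−1)^(ℓ−1), product (−1)^20 = +1.
Check: (13/27) = +1 by Zolotarev.

+1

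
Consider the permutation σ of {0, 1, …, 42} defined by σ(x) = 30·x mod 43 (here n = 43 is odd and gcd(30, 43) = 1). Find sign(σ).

Trace 40: π^k(40) = [40, 39, 9, 12, 16, 7, 38] for k=0..6.
Cycle type of π: 42 + 1; total 2 cycles.
2 cycles on 43: each ℓ→(−1)^(ℓ−1), product (−1)^41 = -1.

-1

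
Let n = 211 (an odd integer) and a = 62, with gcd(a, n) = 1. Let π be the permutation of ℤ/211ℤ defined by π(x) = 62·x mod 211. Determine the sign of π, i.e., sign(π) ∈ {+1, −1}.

+1

Start at x=121: 121 → 117 → 80 → 107 → 93 → 69 → 58 → … (one orbit).
3 cycles of lengths [105, 105, 1].
With 3 cycles on 211 points, sign = (−1)^{211−3} = +1.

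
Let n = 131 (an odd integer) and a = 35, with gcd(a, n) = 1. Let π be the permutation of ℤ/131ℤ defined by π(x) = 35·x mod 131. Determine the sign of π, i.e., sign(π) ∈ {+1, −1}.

Start at x=117: 117 → 34 → 11 → 123 → 113 → 25 → 89 → … (one orbit).
Cycle lengths of π_35 on ℤ/131ℤ: [65, 65, 1]; 3 cycles in total.
Σ(ℓ_i−1) = 131−3 = 128; sign = (−1)^128 = +1.

+1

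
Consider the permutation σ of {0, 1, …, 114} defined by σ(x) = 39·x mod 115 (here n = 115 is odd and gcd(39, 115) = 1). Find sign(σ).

+1

Orbit of 6 under x↦39x: [6, 4, 41, 104, 31, 59, 1]… (length divides ord_115(39)).
Decompose π into cycles: lengths [22, 22, 22, 22, 11, 11, 2, 2, 1] (9 cycles, including the fixed point 0).
9 cycles on 115: each ℓ→(−1)^(ℓ−1), product (−1)^106 = +1.
Zolotarev: (39|115) = +1, matching the cycle-count sign.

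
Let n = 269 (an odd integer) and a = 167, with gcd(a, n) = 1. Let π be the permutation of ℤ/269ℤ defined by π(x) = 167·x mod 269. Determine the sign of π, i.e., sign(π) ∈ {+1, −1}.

-1

Start at x=98: 98 → 226 → 82 → 244 → 129 → 23 → 75 → … (one orbit).
Decompose π into cycles: lengths [268, 1] (2 cycles, including the fixed point 0).
n − c = 269 − 2 = 267; sign = (−1)^267 = -1.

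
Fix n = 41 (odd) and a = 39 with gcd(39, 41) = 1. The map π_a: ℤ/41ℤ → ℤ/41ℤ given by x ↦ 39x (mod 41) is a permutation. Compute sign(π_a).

+1

Trace 23: π^k(23) = [23, 36, 10, 21, 40, 2, 37] for k=0..6.
π_39 has 3 disjoint cycles with lengths [20, 20, 1] on {0,…,40}.
sign(π) = (−1)^{n − #cycles} = (−1)^{41−3} = (−1)^38 = +1.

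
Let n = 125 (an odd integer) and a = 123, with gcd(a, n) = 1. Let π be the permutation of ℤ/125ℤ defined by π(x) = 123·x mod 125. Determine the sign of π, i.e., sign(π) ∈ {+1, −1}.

-1

Trace 57: π^k(57) = [57, 11, 103, 44, 37, 51, 23] for k=0..6.
Cycle lengths of π_123 on ℤ/125ℤ: [100, 20, 4, 1]; 4 cycles in total.
With 4 cycles on 125 points, sign = (−1)^{125−4} = -1.
Zolotarev: (123|125) = -1, matching the cycle-count sign.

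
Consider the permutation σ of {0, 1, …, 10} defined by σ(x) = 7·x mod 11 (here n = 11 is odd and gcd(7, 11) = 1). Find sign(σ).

-1

Trace 6: π^k(6) = [6, 9, 8, 1, 7, 5, 2] for k=0..6.
Cycle type of π: 10 + 1; total 2 cycles.
sign(π) = (−1)^{n − #cycles} = (−1)^{11−2} = (−1)^9 = -1.
(7|11)_J = -1 (Zolotarev's lemma cross-check).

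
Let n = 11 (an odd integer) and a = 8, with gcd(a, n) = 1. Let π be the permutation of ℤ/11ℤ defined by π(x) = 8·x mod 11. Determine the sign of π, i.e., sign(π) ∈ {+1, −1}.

Start at x=9: 9 → 6 → 4 → 10 → 3 → 2 → 5 → … (one orbit).
The orbit structure of x ↦ 8x mod 11: 2 orbits of sizes [10, 1].
Σ(ℓ_i−1) = 11−2 = 9; sign = (−1)^9 = -1.
Check: (8/11) = -1 by Zolotarev.

-1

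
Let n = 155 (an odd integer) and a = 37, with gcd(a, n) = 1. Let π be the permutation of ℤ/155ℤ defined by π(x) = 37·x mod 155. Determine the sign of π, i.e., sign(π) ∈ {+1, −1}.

+1

Start at x=36: 36 → 92 → 149 → 88 → 1 → 37 → 129 → … (one orbit).
π_37 has 17 disjoint cycles with lengths [12, 12, 12, 12, 12, 12, 12, 12, 12, 12, 6, 6, 6, 6, 6, 4, 1] on {0,…,154}.
sign(π) = (−1)^{n − #cycles} = (−1)^{155−17} = (−1)^138 = +1.
(37|155)_J = +1 (Zolotarev's lemma cross-check).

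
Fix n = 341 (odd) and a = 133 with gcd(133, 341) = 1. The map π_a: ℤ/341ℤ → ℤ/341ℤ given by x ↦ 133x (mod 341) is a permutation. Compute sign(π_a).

Start at x=78: 78 → 144 → 56 → 287 → 320 → 276 → 221 → … (one orbit).
The orbit structure of x ↦ 133x mod 341: 33 orbits of sizes [15, 15, 15, 15, 15, 15, 15, 15, 15, 15, 15, 15, 15, 15, 15, 15, 15, 15, 15, 15, 15, 15, 1, 1, 1, 1, 1, 1, 1, 1, 1, 1, 1].
sign(π) = (−1)^{n − #cycles} = (−1)^{341−33} = (−1)^308 = +1.

+1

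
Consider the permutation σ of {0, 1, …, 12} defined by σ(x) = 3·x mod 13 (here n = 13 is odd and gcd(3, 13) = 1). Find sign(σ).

Trace 9: π^k(9) = [9, 1, 3] for k=0..2.
5 cycles of lengths [3, 3, 3, 3, 1].
With 5 cycles on 13 points, sign = (−1)^{13−5} = +1.
The Jacobi symbol (3|13) = +1 (Zolotarev) agrees.

+1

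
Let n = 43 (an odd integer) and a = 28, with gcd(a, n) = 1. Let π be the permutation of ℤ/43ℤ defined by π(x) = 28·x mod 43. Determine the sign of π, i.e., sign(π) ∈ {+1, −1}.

Trace 12: π^k(12) = [12, 35, 34, 6, 39, 17, 3] for k=0..6.
Cycle lengths of π_28 on ℤ/43ℤ: [42, 1]; 2 cycles in total.
2 cycles on 43: each ℓ→(−1)^(ℓ−1), product (−1)^41 = -1.

-1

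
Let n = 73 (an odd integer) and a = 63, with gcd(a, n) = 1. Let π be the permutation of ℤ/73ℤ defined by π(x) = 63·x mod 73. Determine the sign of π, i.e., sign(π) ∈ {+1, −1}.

-1

Trace 46: π^k(46) = [46, 51, 1, 63, 27, 22, 72] for k=0..6.
π_63 has 10 disjoint cycles with lengths [8, 8, 8, 8, 8, 8, 8, 8, 8, 1] on {0,…,72}.
Σ(ℓ_i−1) = 73−10 = 63; sign = (−1)^63 = -1.
Check: (63/73) = -1 by Zolotarev.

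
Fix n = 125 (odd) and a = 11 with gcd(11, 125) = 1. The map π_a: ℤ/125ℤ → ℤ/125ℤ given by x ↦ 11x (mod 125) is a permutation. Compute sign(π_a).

Orbit of 21 under x↦11x: [21, 106, 41, 76, 86, 71, 31]… (length divides ord_125(11)).
13 cycles of lengths [25, 25, 25, 25, 5, 5, 5, 5, 1, 1, 1, 1, 1].
13 cycles on 125: each ℓ→(−1)^(ℓ−1), product (−1)^112 = +1.
Check: (11/125) = +1 by Zolotarev.

+1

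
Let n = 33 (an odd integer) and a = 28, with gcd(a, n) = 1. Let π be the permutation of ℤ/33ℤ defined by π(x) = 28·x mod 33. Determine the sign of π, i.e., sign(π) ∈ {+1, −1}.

-1

Trace 7: π^k(7) = [7, 31, 10, 16, 19, 4, 13] for k=0..6.
Cycle lengths of π_28 on ℤ/33ℤ: [10, 10, 10, 1, 1, 1]; 6 cycles in total.
6 cycles on 33: each ℓ→(−1)^(ℓ−1), product (−1)^27 = -1.
The Jacobi symbol (28|33) = -1 (Zolotarev) agrees.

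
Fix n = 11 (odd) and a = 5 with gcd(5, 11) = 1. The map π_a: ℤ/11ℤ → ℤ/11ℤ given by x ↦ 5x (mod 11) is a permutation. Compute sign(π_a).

Orbit of 5 under x↦5x: [5, 3, 4, 9, 1]… (length divides ord_11(5)).
Cycle lengths of π_5 on ℤ/11ℤ: [5, 5, 1]; 3 cycles in total.
Σ(ℓ_i−1) = 11−3 = 8; sign = (−1)^8 = +1.

+1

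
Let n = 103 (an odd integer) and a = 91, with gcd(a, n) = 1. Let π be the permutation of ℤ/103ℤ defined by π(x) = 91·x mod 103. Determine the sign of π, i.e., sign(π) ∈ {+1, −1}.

Orbit of 50 under x↦91x: [50, 18, 93, 17, 2, 79, 82]… (length divides ord_103(91)).
Cycle type of π: 51×2 + 1; total 3 cycles.
103 − 3 = 100 transpositions; sign(π) = (−1)^100 = +1.

+1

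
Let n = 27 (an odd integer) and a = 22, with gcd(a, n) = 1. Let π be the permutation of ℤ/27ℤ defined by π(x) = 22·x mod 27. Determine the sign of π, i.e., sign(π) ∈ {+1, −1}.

+1

Start at x=10: 10 → 4 → 7 → 19 → 13 → 16 → 1 → … (one orbit).
The orbit structure of x ↦ 22x mod 27: 7 orbits of sizes [9, 9, 3, 3, 1, 1, 1].
27 − 7 = 20 transpositions; sign(π) = (−1)^20 = +1.
(22|27)_J = +1 (Zolotarev's lemma cross-check).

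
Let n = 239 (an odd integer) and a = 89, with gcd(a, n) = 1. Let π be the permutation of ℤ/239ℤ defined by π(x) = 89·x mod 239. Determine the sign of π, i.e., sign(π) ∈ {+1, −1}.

Start at x=131: 131 → 187 → 152 → 144 → 149 → 116 → 47 → … (one orbit).
2 cycles of lengths [238, 1].
239 − 2 = 237 transpositions; sign(π) = (−1)^237 = -1.
The Jacobi symbol (89|239) = -1 (Zolotarev) agrees.

-1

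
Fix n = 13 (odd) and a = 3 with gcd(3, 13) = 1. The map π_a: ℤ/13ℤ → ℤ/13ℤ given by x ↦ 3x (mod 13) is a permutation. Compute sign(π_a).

+1

Orbit of 1 under x↦3x: [1, 3, 9]… (length divides ord_13(3)).
Decompose π into cycles: lengths [3, 3, 3, 3, 1] (5 cycles, including the fixed point 0).
With 5 cycles on 13 points, sign = (−1)^{13−5} = +1.
(3|13)_J = +1 (Zolotarev's lemma cross-check).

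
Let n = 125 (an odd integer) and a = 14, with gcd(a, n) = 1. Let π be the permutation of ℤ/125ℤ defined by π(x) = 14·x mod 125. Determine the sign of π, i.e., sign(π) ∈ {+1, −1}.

+1

Orbit of 121 under x↦14x: [121, 69, 91, 24, 86, 79, 106]… (length divides ord_125(14)).
Decompose π into cycles: lengths [50, 50, 10, 10, 2, 2, 1] (7 cycles, including the fixed point 0).
Σ(ℓ_i−1) = 125−7 = 118; sign = (−1)^118 = +1.
Check: (14/125) = +1 by Zolotarev.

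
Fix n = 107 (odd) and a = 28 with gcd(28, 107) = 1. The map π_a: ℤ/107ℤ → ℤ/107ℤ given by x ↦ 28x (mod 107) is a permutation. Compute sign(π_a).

-1

Orbit of 43 under x↦28x: [43, 27, 7, 89, 31, 12, 15]… (length divides ord_107(28)).
The orbit structure of x ↦ 28x mod 107: 2 orbits of sizes [106, 1].
107 − 2 = 105 transpositions; sign(π) = (−1)^105 = -1.
Check: (28/107) = -1 by Zolotarev.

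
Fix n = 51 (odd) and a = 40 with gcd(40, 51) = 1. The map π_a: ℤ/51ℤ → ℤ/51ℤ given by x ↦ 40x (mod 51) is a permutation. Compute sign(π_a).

Orbit of 1 under x↦40x: [1, 40, 19, 46, 4, 7, 25]… (length divides ord_51(40)).
6 cycles of lengths [16, 16, 16, 1, 1, 1].
n − c = 51 − 6 = 45; sign = (−1)^45 = -1.
Check: (40/51) = -1 by Zolotarev.

-1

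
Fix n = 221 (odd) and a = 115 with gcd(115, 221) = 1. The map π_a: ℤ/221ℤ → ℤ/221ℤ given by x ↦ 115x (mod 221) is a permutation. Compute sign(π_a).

-1

Trace 186: π^k(186) = [186, 174, 120, 98, 220, 106, 35] for k=0..6.
π_115 has 22 disjoint cycles with lengths [12, 12, 12, 12, 12, 12, 12, 12, 12, 12, 12, 12, 12, 12, 12, 12, 12, 4, 4, 4, 4, 1] on {0,…,220}.
With 22 cycles on 221 points, sign = (−1)^{221−22} = -1.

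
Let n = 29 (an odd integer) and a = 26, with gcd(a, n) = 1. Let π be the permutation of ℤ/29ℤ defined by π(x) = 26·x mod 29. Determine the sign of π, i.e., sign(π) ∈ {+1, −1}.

Orbit of 9 under x↦26x: [9, 2, 23, 18, 4, 17, 7]… (length divides ord_29(26)).
2 cycles of lengths [28, 1].
Σ(ℓ_i−1) = 29−2 = 27; sign = (−1)^27 = -1.
Zolotarev: (26|29) = -1, matching the cycle-count sign.

-1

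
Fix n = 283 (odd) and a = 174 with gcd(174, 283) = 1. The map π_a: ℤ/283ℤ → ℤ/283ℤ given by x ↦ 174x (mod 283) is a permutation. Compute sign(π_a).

Trace 13: π^k(13) = [13, 281, 218, 10, 42, 233, 73] for k=0..6.
The orbit structure of x ↦ 174x mod 283: 3 orbits of sizes [141, 141, 1].
With 3 cycles on 283 points, sign = (−1)^{283−3} = +1.

+1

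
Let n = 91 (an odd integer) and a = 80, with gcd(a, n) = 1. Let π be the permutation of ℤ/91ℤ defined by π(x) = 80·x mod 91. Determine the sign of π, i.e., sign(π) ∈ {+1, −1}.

+1

Trace 19: π^k(19) = [19, 64, 24, 9, 83, 88, 33] for k=0..6.
The orbit structure of x ↦ 80x mod 91: 9 orbits of sizes [12, 12, 12, 12, 12, 12, 12, 6, 1].
Σ(ℓ_i−1) = 91−9 = 82; sign = (−1)^82 = +1.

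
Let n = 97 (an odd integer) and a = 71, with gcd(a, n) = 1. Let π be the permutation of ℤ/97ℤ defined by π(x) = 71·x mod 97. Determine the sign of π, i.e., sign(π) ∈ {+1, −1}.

-1

Orbit of 85 under x↦71x: [85, 21, 36, 34, 86, 92, 33]… (length divides ord_97(71)).
Cycle type of π: 96 + 1; total 2 cycles.
Σ(ℓ_i−1) = 97−2 = 95; sign = (−1)^95 = -1.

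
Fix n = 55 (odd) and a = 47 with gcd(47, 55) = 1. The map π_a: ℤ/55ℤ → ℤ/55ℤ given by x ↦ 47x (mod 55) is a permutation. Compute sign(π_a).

Start at x=42: 42 → 49 → 48 → 1 → 47 → 9 → 38 → … (one orbit).
The orbit structure of x ↦ 47x mod 55: 6 orbits of sizes [20, 20, 5, 5, 4, 1].
6 cycles on 55: each ℓ→(−1)^(ℓ−1), product (−1)^49 = -1.
(47|55)_J = -1 (Zolotarev's lemma cross-check).

-1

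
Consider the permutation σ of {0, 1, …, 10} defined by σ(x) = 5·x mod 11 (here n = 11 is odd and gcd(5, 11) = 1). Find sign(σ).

Trace 5: π^k(5) = [5, 3, 4, 9, 1] for k=0..4.
3 cycles of lengths [5, 5, 1].
sign(π) = (−1)^{n − #cycles} = (−1)^{11−3} = (−1)^8 = +1.
Zolotarev: (5|11) = +1, matching the cycle-count sign.

+1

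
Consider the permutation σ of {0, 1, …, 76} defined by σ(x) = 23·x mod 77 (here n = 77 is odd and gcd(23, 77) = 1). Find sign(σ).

Trace 1: π^k(1) = [1, 23, 67] for k=0..2.
The orbit structure of x ↦ 23x mod 77: 33 orbits of sizes [3, 3, 3, 3, 3, 3, 3, 3, 3, 3, 3, 3, 3, 3, 3, 3, 3, 3, 3, 3, 3, 3, 1, 1, 1, 1, 1, 1, 1, 1, 1, 1, 1].
sign(π) = (−1)^{n − #cycles} = (−1)^{77−33} = (−1)^44 = +1.
The Jacobi symbol (23|77) = +1 (Zolotarev) agrees.

+1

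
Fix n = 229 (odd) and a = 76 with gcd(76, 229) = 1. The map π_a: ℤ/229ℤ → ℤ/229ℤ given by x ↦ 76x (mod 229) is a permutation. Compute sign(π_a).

+1

Trace 161: π^k(161) = [161, 99, 196, 11, 149, 103, 42] for k=0..6.
3 cycles of lengths [114, 114, 1].
229 − 3 = 226 transpositions; sign(π) = (−1)^226 = +1.
The Jacobi symbol (76|229) = +1 (Zolotarev) agrees.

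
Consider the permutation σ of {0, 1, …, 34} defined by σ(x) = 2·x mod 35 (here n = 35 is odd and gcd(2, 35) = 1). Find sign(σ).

Trace 8: π^k(8) = [8, 16, 32, 29, 23, 11, 22] for k=0..6.
Decompose π into cycles: lengths [12, 12, 4, 3, 3, 1] (6 cycles, including the fixed point 0).
6 cycles on 35: each ℓ→(−1)^(ℓ−1), product (−1)^29 = -1.
Via Zolotarev, sign(π_{2}) = (2|35) = -1.

-1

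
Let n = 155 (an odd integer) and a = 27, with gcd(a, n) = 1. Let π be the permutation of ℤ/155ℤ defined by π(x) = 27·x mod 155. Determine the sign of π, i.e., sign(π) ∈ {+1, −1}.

Orbit of 101 under x↦27x: [101, 92, 4, 108, 126, 147, 94]… (length divides ord_155(27)).
Decompose π into cycles: lengths [20, 20, 20, 20, 20, 20, 10, 10, 10, 4, 1] (11 cycles, including the fixed point 0).
n − c = 155 − 11 = 144; sign = (−1)^144 = +1.
The Jacobi symbol (27|155) = +1 (Zolotarev) agrees.

+1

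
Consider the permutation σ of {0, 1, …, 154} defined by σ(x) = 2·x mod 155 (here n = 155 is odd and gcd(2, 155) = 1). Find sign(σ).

-1

Start at x=16: 16 → 32 → 64 → 128 → 101 → 47 → 94 → … (one orbit).
The orbit structure of x ↦ 2x mod 155: 14 orbits of sizes [20, 20, 20, 20, 20, 20, 5, 5, 5, 5, 5, 5, 4, 1].
155 − 14 = 141 transpositions; sign(π) = (−1)^141 = -1.
Check: (2/155) = -1 by Zolotarev.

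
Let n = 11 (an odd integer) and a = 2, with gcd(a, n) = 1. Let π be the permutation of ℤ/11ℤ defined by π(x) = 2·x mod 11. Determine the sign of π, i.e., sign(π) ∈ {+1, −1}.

-1

Trace 7: π^k(7) = [7, 3, 6, 1, 2, 4, 8] for k=0..6.
Decompose π into cycles: lengths [10, 1] (2 cycles, including the fixed point 0).
2 cycles on 11: each ℓ→(−1)^(ℓ−1), product (−1)^9 = -1.
Zolotarev: (2|11) = -1, matching the cycle-count sign.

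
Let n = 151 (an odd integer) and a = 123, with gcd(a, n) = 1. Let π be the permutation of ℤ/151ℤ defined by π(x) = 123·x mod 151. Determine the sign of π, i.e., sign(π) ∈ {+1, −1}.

Orbit of 94 under x↦123x: [94, 86, 8, 78, 81, 148, 84]… (length divides ord_151(123)).
The orbit structure of x ↦ 123x mod 151: 7 orbits of sizes [25, 25, 25, 25, 25, 25, 1].
151 − 7 = 144 transpositions; sign(π) = (−1)^144 = +1.

+1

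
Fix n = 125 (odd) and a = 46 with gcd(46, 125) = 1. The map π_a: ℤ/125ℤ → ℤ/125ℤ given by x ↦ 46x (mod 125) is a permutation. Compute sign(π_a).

Trace 96: π^k(96) = [96, 41, 11, 6, 26, 71, 16] for k=0..6.
π_46 has 13 disjoint cycles with lengths [25, 25, 25, 25, 5, 5, 5, 5, 1, 1, 1, 1, 1] on {0,…,124}.
Σ(ℓ_i−1) = 125−13 = 112; sign = (−1)^112 = +1.

+1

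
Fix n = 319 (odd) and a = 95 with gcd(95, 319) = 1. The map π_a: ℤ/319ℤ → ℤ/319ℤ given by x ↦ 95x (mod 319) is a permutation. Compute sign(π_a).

+1

Start at x=199: 199 → 84 → 5 → 156 → 146 → 153 → 180 → … (one orbit).
Decompose π into cycles: lengths [140, 140, 28, 10, 1] (5 cycles, including the fixed point 0).
Σ(ℓ_i−1) = 319−5 = 314; sign = (−1)^314 = +1.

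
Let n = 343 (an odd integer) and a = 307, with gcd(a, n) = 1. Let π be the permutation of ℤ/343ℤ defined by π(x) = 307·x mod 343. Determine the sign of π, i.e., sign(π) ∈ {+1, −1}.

-1

Start at x=209: 209 → 22 → 237 → 43 → 167 → 162 → 342 → … (one orbit).
Decompose π into cycles: lengths [98, 98, 98, 14, 14, 14, 2, 2, 2, 1] (10 cycles, including the fixed point 0).
With 10 cycles on 343 points, sign = (−1)^{343−10} = -1.
Via Zolotarev, sign(π_{307}) = (307|343) = -1.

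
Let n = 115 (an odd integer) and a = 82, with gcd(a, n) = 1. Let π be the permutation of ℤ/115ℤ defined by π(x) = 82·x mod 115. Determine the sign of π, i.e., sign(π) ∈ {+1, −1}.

Trace 16: π^k(16) = [16, 47, 59, 8, 81, 87, 4] for k=0..6.
Cycle type of π: 44×2 + 11×2 + 4 + 1; total 6 cycles.
sign(π) = (−1)^{n − #cycles} = (−1)^{115−6} = (−1)^109 = -1.

-1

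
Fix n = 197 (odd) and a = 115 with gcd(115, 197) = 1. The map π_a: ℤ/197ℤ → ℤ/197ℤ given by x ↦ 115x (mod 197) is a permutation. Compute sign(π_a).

-1

Trace 8: π^k(8) = [8, 132, 11, 83, 89, 188, 147] for k=0..6.
Decompose π into cycles: lengths [196, 1] (2 cycles, including the fixed point 0).
sign(π) = (−1)^{n − #cycles} = (−1)^{197−2} = (−1)^195 = -1.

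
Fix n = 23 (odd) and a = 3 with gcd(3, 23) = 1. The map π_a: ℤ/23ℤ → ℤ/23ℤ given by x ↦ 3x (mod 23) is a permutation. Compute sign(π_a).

Start at x=6: 6 → 18 → 8 → 1 → 3 → 9 → 4 → … (one orbit).
The orbit structure of x ↦ 3x mod 23: 3 orbits of sizes [11, 11, 1].
Σ(ℓ_i−1) = 23−3 = 20; sign = (−1)^20 = +1.
(3|23)_J = +1 (Zolotarev's lemma cross-check).

+1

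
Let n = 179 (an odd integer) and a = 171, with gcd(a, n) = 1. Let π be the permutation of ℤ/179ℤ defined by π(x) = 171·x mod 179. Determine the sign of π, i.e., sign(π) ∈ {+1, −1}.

+1

Start at x=70: 70 → 156 → 5 → 139 → 141 → 125 → 74 → … (one orbit).
The orbit structure of x ↦ 171x mod 179: 3 orbits of sizes [89, 89, 1].
sign(π) = (−1)^{n − #cycles} = (−1)^{179−3} = (−1)^176 = +1.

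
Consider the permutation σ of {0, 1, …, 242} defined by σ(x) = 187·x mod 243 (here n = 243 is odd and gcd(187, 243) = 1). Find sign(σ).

Orbit of 46 under x↦187x: [46, 97, 157, 199, 34, 40, 190]… (length divides ord_243(187)).
π_187 has 11 disjoint cycles with lengths [81, 81, 27, 27, 9, 9, 3, 3, 1, 1, 1] on {0,…,242}.
243 − 11 = 232 transpositions; sign(π) = (−1)^232 = +1.
Via Zolotarev, sign(π_{187}) = (187|243) = +1.

+1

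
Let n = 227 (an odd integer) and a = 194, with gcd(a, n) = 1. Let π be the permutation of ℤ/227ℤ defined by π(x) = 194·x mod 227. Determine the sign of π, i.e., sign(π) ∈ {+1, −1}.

Start at x=169: 169 → 98 → 171 → 32 → 79 → 117 → 225 → … (one orbit).
2 cycles of lengths [226, 1].
2 cycles on 227: each ℓ→(−1)^(ℓ−1), product (−1)^225 = -1.

-1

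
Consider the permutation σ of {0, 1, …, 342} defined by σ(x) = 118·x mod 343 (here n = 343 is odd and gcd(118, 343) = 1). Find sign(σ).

-1

Start at x=279: 279 → 337 → 321 → 148 → 314 → 8 → 258 → … (one orbit).
The orbit structure of x ↦ 118x mod 343: 10 orbits of sizes [98, 98, 98, 14, 14, 14, 2, 2, 2, 1].
With 10 cycles on 343 points, sign = (−1)^{343−10} = -1.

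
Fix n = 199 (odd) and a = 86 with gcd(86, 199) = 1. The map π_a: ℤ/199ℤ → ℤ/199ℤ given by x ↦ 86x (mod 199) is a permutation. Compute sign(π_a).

Trace 28: π^k(28) = [28, 20, 128, 63, 45, 89, 92] for k=0..6.
The orbit structure of x ↦ 86x mod 199: 3 orbits of sizes [99, 99, 1].
199 − 3 = 196 transpositions; sign(π) = (−1)^196 = +1.
(86|199)_J = +1 (Zolotarev's lemma cross-check).

+1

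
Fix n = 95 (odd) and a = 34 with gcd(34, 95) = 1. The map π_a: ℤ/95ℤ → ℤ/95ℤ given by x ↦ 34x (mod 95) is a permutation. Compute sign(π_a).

-1

Orbit of 79 under x↦34x: [79, 26, 29, 36, 84, 6, 14]… (length divides ord_95(34)).
Cycle lengths of π_34 on ℤ/95ℤ: [18, 18, 18, 18, 18, 2, 2, 1]; 8 cycles in total.
n − c = 95 − 8 = 87; sign = (−1)^87 = -1.
Zolotarev: (34|95) = -1, matching the cycle-count sign.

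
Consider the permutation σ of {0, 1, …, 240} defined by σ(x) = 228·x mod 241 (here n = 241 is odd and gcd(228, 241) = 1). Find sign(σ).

-1

Trace 236: π^k(236) = [236, 65, 119, 140, 108, 42, 177] for k=0..6.
Decompose π into cycles: lengths [240, 1] (2 cycles, including the fixed point 0).
n − c = 241 − 2 = 239; sign = (−1)^239 = -1.
Check: (228/241) = -1 by Zolotarev.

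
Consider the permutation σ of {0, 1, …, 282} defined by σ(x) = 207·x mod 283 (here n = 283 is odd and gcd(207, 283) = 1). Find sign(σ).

+1

Start at x=253: 253 → 16 → 199 → 158 → 161 → 216 → 281 → … (one orbit).
7 cycles of lengths [47, 47, 47, 47, 47, 47, 1].
With 7 cycles on 283 points, sign = (−1)^{283−7} = +1.
Zolotarev: (207|283) = +1, matching the cycle-count sign.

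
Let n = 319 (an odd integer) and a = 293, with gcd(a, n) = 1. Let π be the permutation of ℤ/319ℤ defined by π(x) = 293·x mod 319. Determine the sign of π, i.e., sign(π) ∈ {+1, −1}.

+1

Trace 288: π^k(288) = [288, 168, 98, 4, 215, 152, 195] for k=0..6.
Decompose π into cycles: lengths [140, 140, 28, 10, 1] (5 cycles, including the fixed point 0).
sign(π) = (−1)^{n − #cycles} = (−1)^{319−5} = (−1)^314 = +1.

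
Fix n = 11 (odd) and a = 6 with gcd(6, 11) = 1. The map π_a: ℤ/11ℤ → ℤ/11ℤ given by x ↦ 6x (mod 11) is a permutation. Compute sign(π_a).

-1

Start at x=6: 6 → 3 → 7 → 9 → 10 → 5 → 8 → … (one orbit).
Cycle type of π: 10 + 1; total 2 cycles.
Σ(ℓ_i−1) = 11−2 = 9; sign = (−1)^9 = -1.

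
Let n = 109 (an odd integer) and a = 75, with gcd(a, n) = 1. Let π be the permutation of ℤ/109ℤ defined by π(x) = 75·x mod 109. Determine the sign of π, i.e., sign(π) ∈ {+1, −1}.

+1

Orbit of 66 under x↦75x: [66, 45, 105, 27, 63, 38, 16]… (length divides ord_109(75)).
13 cycles of lengths [9, 9, 9, 9, 9, 9, 9, 9, 9, 9, 9, 9, 1].
With 13 cycles on 109 points, sign = (−1)^{109−13} = +1.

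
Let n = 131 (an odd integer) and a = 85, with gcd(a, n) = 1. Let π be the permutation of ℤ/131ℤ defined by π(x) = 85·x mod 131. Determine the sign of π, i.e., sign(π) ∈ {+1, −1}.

-1

Start at x=68: 68 → 16 → 50 → 58 → 83 → 112 → 88 → … (one orbit).
2 cycles of lengths [130, 1].
Σ(ℓ_i−1) = 131−2 = 129; sign = (−1)^129 = -1.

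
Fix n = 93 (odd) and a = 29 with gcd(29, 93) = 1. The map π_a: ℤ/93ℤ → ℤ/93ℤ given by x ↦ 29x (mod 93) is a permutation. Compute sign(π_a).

+1

Start at x=1: 1 → 29 → 4 → 23 → 16 → 92 → 64 → … (one orbit).
Decompose π into cycles: lengths [10, 10, 10, 10, 10, 10, 10, 10, 10, 2, 1] (11 cycles, including the fixed point 0).
Σ(ℓ_i−1) = 93−11 = 82; sign = (−1)^82 = +1.
Via Zolotarev, sign(π_{29}) = (29|93) = +1.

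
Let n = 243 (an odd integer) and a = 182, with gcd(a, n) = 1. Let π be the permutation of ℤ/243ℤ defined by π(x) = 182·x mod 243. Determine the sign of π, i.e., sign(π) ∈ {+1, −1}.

-1

Orbit of 200 under x↦182x: [200, 193, 134, 88, 221, 127, 29]… (length divides ord_243(182)).
Cycle lengths of π_182 on ℤ/243ℤ: [162, 54, 18, 6, 2, 1]; 6 cycles in total.
sign(π) = (−1)^{n − #cycles} = (−1)^{243−6} = (−1)^237 = -1.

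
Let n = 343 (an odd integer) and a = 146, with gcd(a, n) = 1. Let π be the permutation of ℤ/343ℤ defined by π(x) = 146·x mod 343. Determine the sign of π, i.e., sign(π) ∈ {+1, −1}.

Orbit of 246 under x↦146x: [246, 244, 295, 195, 1, 146, 50]… (length divides ord_343(146)).
Cycle lengths of π_146 on ℤ/343ℤ: [14, 14, 14, 14, 14, 14, 14, 14, 14, 14, 14, 14, 14, 14, 14, 14, 14, 14, 14, 14, 14, 2, 2, 2, 2, 2, 2, 2, 2, 2, 2, 2, 2, 2, 2, 2, 2, 2, 2, 2, 2, 2, 2, 2, 2, 1]; 46 cycles in total.
46 cycles on 343: each ℓ→(−1)^(ℓ−1), product (−1)^297 = -1.
The Jacobi symbol (146|343) = -1 (Zolotarev) agrees.

-1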